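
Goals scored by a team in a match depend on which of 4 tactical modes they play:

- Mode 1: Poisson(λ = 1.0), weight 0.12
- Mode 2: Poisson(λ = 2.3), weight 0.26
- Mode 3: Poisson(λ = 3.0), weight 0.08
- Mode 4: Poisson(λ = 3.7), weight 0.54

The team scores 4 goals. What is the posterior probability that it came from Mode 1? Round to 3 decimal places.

0.012

The responsibility of component k is w_k f_k(x) divided by Σ_j w_j f_j(x).
Component likelihoods at x = 4 goals:
  p_1 = e^(−1.0)·1.0^4/4! = 0.0153283
  p_2 = e^(−2.3)·2.3^4/4! = 0.116902
  p_3 = e^(−3.0)·3.0^4/4! = 0.168031
  p_4 = e^(−3.7)·3.7^4/4! = 0.193066
Multiply by the mixture weights:
  w_1·p_1 = 0.12 × 0.0153283 = 0.0018394
  w_2·p_2 = 0.26 × 0.116902 = 0.0303946
  w_3·p_3 = 0.08 × 0.168031 = 0.0134425
  w_4·p_4 = 0.54 × 0.193066 = 0.104256
Marginal: 0.0018394 + 0.0303946 + 0.0134425 + 0.104256 = 0.149932
P(Mode 1 | x) = 0.0018394 / 0.149932 ≈ 0.012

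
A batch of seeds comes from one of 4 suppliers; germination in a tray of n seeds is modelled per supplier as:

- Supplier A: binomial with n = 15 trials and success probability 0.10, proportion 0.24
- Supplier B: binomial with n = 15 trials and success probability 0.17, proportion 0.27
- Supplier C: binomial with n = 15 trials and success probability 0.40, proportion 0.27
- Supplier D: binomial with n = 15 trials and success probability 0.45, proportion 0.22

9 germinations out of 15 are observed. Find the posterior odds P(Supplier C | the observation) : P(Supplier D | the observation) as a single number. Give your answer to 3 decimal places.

0.717

Posterior odds = (π_i f_i(x)) / (π_j f_j(x)); the normalising sum cancels.
Binomial probabilities:
  L_A = C(15,9)·0.10^9·0.90^6 = 5005·1e-09·0.531441 = 2.65986e-06
  L_B = C(15,9)·0.17^9·0.83^6 = 5005·1.18588e-07·0.32694 = 0.00019405
  L_C = C(15,9)·0.40^9·0.60^6 = 5005·0.000262144·0.046656 = 0.0612141
  L_D = C(15,9)·0.45^9·0.55^6 = 5005·0.000756681·0.0276806 = 0.104832
Posterior odds = (π_C·L_C) / (π_D·L_D) = (0.27·0.0612141) / (0.22·0.104832) = 0.0165278 / 0.023063 ≈ 0.717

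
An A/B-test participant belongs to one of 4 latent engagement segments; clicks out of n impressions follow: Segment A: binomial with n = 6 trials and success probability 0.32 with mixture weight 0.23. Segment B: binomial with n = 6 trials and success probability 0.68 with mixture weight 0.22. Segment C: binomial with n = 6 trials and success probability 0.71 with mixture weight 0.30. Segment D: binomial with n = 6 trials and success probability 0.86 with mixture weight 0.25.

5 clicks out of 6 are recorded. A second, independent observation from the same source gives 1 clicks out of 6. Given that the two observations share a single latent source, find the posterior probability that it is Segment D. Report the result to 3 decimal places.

0.011

The responsibility of component k is π_k f_k(x) divided by Σ_j π_j f_j(x).
Since both observations come from the same component, the likelihood for component k is f_k(x₁)·f_k(x₂).
  p_A = [0.0136902] × [0.279155] = 0.00382169
  p_B = [0.279155] × [0.0136902] = 0.00382169
  p_C = [0.313936] × [0.00873775] = 0.00274309
  p_D = [0.395159] × [0.000277517] = 0.000109663
Prior × likelihood for each component:
  π_A·p_A = 0.23 × 0.00382169 = 0.000878989
  π_B·p_B = 0.22 × 0.00382169 = 0.000840773
  π_C·p_C = 0.30 × 0.00274309 = 0.000822928
  π_D·p_D = 0.25 × 0.000109663 = 2.74158e-05
Marginal: 0.000878989 + 0.000840773 + 0.000822928 + 2.74158e-05 = 0.00257011
Responsibility of Segment D: 2.74158e-05 / 0.00257011 ≈ 0.011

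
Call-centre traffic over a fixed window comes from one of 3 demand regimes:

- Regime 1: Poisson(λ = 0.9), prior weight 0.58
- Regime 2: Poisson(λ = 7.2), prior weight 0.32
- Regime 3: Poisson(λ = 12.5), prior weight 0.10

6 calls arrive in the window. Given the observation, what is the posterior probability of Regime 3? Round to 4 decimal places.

0.0408

P(component k | x) = w_k·f_k(x) / marginal(x), where marginal(x) = Σ_j w_j·f_j(x).
Poisson probabilities:
  L_1 = 0.000300094
  L_2 = 0.144458
  L_3 = 0.0197445
Weight by the priors:
  w_1·L_1 = 0.58 × 0.000300094 = 0.000174055
  w_2·L_2 = 0.32 × 0.144458 = 0.0462266
  w_3·L_3 = 0.10 × 0.0197445 = 0.00197445
Evidence: 0.000174055 + 0.0462266 + 0.00197445 = 0.0483751
P(Regime 3 | 6 calls) = 0.00197445 / 0.0483751 ≈ 0.0408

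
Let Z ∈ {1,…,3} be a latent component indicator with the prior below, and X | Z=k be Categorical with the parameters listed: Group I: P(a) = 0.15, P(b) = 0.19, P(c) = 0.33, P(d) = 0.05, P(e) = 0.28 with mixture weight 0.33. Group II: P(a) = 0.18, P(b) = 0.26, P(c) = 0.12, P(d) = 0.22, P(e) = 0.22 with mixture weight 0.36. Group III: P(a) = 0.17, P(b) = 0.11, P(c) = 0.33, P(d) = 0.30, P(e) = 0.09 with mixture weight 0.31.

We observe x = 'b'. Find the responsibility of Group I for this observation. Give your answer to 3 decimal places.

0.329

P(component k | x) = π_k·f_k(x) / marginal(x), where marginal(x) = Σ_j π_j·f_j(x).
Evaluate each component's likelihood at the observed value:
  f_I = P(b | comp) = 0.19
  f_II = P(b | comp) = 0.26
  f_III = P(b | comp) = 0.11
Weight by the priors:
  π_I·f_I = 0.33 × 0.19 = 0.0627
  π_II·f_II = 0.36 × 0.26 = 0.0936
  π_III·f_III = 0.31 × 0.11 = 0.0341
Denominator: 0.0627 + 0.0936 + 0.0341 = 0.1904
P(Group I | data) = 0.0627 / 0.1904 ≈ 0.329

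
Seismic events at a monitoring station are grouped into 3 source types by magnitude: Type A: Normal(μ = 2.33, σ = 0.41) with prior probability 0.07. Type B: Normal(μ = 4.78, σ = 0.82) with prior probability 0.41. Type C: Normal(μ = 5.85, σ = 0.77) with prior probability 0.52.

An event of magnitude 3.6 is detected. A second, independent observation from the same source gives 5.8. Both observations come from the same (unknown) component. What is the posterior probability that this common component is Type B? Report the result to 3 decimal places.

Apply Bayes' rule: the posterior for each component is proportional to its prior times its likelihood at x.
Since both observations come from the same component, the likelihood for component k is f_k(x₁)·f_k(x₂).
  f_A = [(1/(0.41·√(2π)))·exp(−(3.6−2.33)²/(2·0.41²)) = 0.973030·exp(-4.79744) = 0.0080283] × [2.71645e-16] = 2.18085e-18
  f_B = [(1/(0.82·√(2π)))·exp(−(3.6−4.78)²/(2·0.82²)) = 0.486515·exp(-1.03540) = 0.172755] × [0.224443] = 0.0387735
  f_C = [(1/(0.77·√(2π)))·exp(−(3.6−5.85)²/(2·0.77²)) = 0.518107·exp(-4.26927) = 0.00724935] × [0.517016] = 0.00374803
Unnormalised posteriors:
  w_A·f_A = 0.07 × 2.18085e-18 = 1.5266e-19
  w_B·f_B = 0.41 × 0.0387735 = 0.0158971
  w_C·f_C = 0.52 × 0.00374803 = 0.00194897
Normaliser: 1.5266e-19 + 0.0158971 + 0.00194897 = 0.0178461
P(Type B | x) = 0.0158971 / 0.0178461 ≈ 0.891

0.891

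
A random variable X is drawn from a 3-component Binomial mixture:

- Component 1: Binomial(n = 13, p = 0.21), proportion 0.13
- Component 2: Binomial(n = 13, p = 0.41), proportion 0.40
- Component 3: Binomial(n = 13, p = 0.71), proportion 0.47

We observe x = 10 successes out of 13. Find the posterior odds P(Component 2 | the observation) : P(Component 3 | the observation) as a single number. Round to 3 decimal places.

0.030

Only the two components matter; the odds are (w_i f_i(x)) / (w_j f_j(x)).
Component likelihoods at x = 10 successes out of 13:
  f_1 = C(13,10)·0.21^10·0.79^3 = 286·1.66799e-07·0.493039 = 2.35202e-05
  f_2 = C(13,10)·0.41^10·0.59^3 = 286·0.000134227·0.205379 = 0.00788425
  f_3 = C(13,10)·0.71^10·0.29^3 = 286·0.0325524·0.024389 = 0.227062
Odds = (0.40/0.47) × (0.00788425/0.227062) = 0.851064 × 0.034723 ≈ 0.030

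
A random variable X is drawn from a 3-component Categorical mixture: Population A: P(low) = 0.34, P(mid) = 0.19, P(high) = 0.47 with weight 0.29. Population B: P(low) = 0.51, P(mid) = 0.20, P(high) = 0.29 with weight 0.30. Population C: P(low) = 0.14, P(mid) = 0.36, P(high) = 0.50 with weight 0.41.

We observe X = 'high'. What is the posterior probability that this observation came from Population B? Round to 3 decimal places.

0.203

P(component k | x) = w_k·f_k(x) / marginal(x), where marginal(x) = Σ_j w_j·f_j(x).
Categorical probabilities:
  f_A = P(high | comp) = 0.47
  f_B = P(high | comp) = 0.29
  f_C = P(high | comp) = 0.50
Unnormalised posteriors:
  w_A·f_A = 0.29 × 0.47 = 0.1363
  w_B·f_B = 0.30 × 0.29 = 0.087
  w_C·f_C = 0.41 × 0.5 = 0.205
Evidence: 0.1363 + 0.087 + 0.205 = 0.4283
P(Population B | x) = 0.087 / 0.4283 ≈ 0.203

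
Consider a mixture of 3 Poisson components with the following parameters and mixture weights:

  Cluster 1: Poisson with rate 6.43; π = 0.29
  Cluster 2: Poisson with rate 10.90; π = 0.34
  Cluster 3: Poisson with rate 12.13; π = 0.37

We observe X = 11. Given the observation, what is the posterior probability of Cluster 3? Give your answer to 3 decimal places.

The responsibility of component k is w_k f_k(x) divided by Σ_j w_j f_j(x).
Poisson probabilities:
  L_1 = 0.0313799
  L_2 = 0.119323
  L_3 = 0.113063
Weight by the priors:
  w_1·L_1 = 0.29 × 0.0313799 = 0.00910017
  w_2·L_2 = 0.34 × 0.119323 = 0.04057
  w_3·L_3 = 0.37 × 0.113063 = 0.0418334
Sum: 0.00910017 + 0.04057 + 0.0418334 = 0.0915035
So the posterior for Cluster 3 is 0.0418334 / 0.0915035 ≈ 0.457.

0.457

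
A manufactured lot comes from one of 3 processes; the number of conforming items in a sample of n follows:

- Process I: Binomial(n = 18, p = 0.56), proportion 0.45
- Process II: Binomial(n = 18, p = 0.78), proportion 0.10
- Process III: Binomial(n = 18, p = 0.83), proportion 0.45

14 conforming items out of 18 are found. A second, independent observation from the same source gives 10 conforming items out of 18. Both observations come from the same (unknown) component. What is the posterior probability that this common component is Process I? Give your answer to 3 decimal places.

Apply Bayes' rule: the posterior for each component is proportional to its prior times its likelihood at x.
Since both observations come from the same component, the likelihood for component k is f_k(x₁)·f_k(x₂).
  L_I = [0.0342109] × [0.186449] = 0.00637857
  L_II = [0.221175] × [0.0200164] = 0.00442712
  L_III = [0.188196] × [0.0047362] = 0.000891333
Prior × likelihood for each component:
  w_I·L_I = 0.45 × 0.00637857 = 0.00287036
  w_II·L_II = 0.10 × 0.00442712 = 0.000442712
  w_III·L_III = 0.45 × 0.000891333 = 0.0004011
Denominator: 0.00287036 + 0.000442712 + 0.0004011 = 0.00371417
Responsibility of Process I: 0.00287036 / 0.00371417 ≈ 0.773

0.773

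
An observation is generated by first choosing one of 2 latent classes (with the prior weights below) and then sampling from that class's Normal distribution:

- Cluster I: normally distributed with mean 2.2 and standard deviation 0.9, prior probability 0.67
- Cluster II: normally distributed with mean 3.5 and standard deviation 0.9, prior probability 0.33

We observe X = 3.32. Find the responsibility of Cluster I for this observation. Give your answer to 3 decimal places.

Apply Bayes' rule: the posterior for each component is proportional to its prior times its likelihood at x.
Normal densities:
  p_I = (1/(0.9·√(2π)))·exp(−(3.32−2.2)²/(2·0.9²)) = 0.443269·exp(-0.77432) = 0.204355
  p_II = (1/(0.9·√(2π)))·exp(−(3.32−3.5)²/(2·0.9²)) = 0.443269·exp(-0.02000) = 0.434492
Multiply by the mixture weights:
  P(Z=I)·p_I = 0.67 × 0.204355 = 0.136918
  P(Z=II)·p_II = 0.33 × 0.434492 = 0.143382
Sum: 0.136918 + 0.143382 = 0.2803
So the posterior for Cluster I is 0.136918 / 0.2803 ≈ 0.488.

0.488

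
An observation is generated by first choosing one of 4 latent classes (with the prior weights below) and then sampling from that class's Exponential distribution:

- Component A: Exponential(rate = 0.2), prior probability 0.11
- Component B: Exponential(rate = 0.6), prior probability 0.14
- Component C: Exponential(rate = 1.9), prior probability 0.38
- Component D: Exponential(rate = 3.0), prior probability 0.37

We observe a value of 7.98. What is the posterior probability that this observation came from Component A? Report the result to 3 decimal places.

0.864

Apply Bayes' rule: the posterior for each component is proportional to its prior times its likelihood at x.
Exponential densities:
  p_A = 0.2·e^(−0.2·7.98) = 0.2·e^(−1.5960) = 0.0405411
  p_B = 0.6·e^(−0.6·7.98) = 0.6·e^(−4.7880) = 0.00499746
  p_C = 1.9·e^(−1.9·7.98) = 1.9·e^(−15.1620) = 4.94289e-07
  p_D = 3.0·e^(−3.0·7.98) = 3.0·e^(−23.9400) = 1.20257e-10
Unnormalised posteriors:
  π_A·p_A = 0.11 × 0.0405411 = 0.00445953
  π_B·p_B = 0.14 × 0.00499746 = 0.000699644
  π_C·p_C = 0.38 × 4.94289e-07 = 1.8783e-07
  π_D·p_D = 0.37 × 1.20257e-10 = 4.44952e-11
Marginal: 0.00445953 + 0.000699644 + 1.8783e-07 + 4.44952e-11 = 0.00515936
P(Component A | the observation) = 0.00445953 / 0.00515936 ≈ 0.864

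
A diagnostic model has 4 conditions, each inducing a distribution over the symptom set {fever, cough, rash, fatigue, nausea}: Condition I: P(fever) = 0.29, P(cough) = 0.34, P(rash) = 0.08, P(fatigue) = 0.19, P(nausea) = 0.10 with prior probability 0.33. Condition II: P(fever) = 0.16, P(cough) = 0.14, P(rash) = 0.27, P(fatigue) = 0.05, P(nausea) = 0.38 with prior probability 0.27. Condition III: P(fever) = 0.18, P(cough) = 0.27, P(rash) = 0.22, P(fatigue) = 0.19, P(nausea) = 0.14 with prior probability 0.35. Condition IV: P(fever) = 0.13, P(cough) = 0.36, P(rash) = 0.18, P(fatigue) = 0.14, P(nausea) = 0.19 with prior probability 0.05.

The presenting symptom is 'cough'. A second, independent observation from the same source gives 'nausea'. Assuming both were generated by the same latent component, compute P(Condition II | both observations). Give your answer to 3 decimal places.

0.340

Apply Bayes' rule: the posterior for each component is proportional to its prior times its likelihood at x.
Since both observations come from the same component, the likelihood for component k is f_k(x₁)·f_k(x₂).
  p_I = [P(cough | comp) = 0.34] × [0.1] = 0.034
  p_II = [P(cough | comp) = 0.14] × [0.38] = 0.0532
  p_III = [P(cough | comp) = 0.27] × [0.14] = 0.0378
  p_IV = [P(cough | comp) = 0.36] × [0.19] = 0.0684
Prior × likelihood for each component:
  π_I·p_I = 0.33 × 0.034 = 0.01122
  π_II·p_II = 0.27 × 0.0532 = 0.014364
  π_III·p_III = 0.35 × 0.0378 = 0.01323
  π_IV·p_IV = 0.05 × 0.0684 = 0.00342
Sum: 0.01122 + 0.014364 + 0.01323 + 0.00342 = 0.042234
P(Condition II | x) ≈ 0.340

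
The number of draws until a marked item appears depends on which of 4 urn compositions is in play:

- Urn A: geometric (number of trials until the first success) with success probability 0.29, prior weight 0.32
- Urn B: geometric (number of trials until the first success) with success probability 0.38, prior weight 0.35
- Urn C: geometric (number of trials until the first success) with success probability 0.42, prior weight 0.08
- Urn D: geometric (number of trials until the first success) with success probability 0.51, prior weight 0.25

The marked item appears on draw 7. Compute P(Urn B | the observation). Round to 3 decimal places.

Apply Bayes' rule: the posterior for each component is proportional to its prior times its likelihood at x.
Component likelihoods at x = 7:
  p_A = 0.0371491
  p_B = 0.0215841
  p_C = 0.0159889
  p_D = 0.00705906
Unnormalised posteriors:
  π_A·p_A = 0.32 × 0.0371491 = 0.0118877
  π_B·p_B = 0.35 × 0.0215841 = 0.00755443
  π_C·p_C = 0.08 × 0.0159889 = 0.00127911
  π_D·p_D = 0.25 × 0.00705906 = 0.00176476
Normaliser: 0.0118877 + 0.00755443 + 0.00127911 + 0.00176476 = 0.022486
Responsibility of Urn B: 0.00755443 / 0.022486 ≈ 0.336

0.336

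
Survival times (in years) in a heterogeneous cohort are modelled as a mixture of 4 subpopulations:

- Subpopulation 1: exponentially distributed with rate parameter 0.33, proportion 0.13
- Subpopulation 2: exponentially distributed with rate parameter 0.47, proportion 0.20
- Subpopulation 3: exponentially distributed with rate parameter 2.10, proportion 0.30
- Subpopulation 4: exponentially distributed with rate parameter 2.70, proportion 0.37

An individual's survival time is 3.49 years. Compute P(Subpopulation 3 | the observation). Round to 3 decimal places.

0.013

Apply Bayes' rule: the posterior for each component is proportional to its prior times its likelihood at x.
Exponential densities:
  f_1 = 0.33·e^(−0.33·3.49) = 0.33·e^(−1.1517) = 0.104313
  f_2 = 0.47·e^(−0.47·3.49) = 0.47·e^(−1.6403) = 0.0911433
  f_3 = 2.10·e^(−2.10·3.49) = 2.10·e^(−7.3290) = 0.00137808
  f_4 = 2.70·e^(−2.70·3.49) = 2.70·e^(−9.4230) = 0.000218276
Unnormalised posteriors:
  π_1·f_1 = 0.13 × 0.104313 = 0.0135606
  π_2·f_2 = 0.20 × 0.0911433 = 0.0182287
  π_3·f_3 = 0.30 × 0.00137808 = 0.000413425
  π_4·f_4 = 0.37 × 0.000218276 = 8.07623e-05
Normaliser: 0.0135606 + 0.0182287 + 0.000413425 + 8.07623e-05 = 0.0322835
Responsibility of Subpopulation 3: 0.000413425 / 0.0322835 ≈ 0.013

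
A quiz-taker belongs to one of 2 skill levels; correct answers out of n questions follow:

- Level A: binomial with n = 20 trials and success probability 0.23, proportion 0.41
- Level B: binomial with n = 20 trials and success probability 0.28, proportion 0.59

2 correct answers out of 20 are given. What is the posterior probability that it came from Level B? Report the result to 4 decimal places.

Posterior ∝ prior × likelihood, so P(k | x) ∝ w_k f_k(x); normalise over all components.
Component likelihoods at x = 2 correct answers out of 20:
  f_A = C(20,2)·0.23^2·0.77^18 = 190·0.0529·0.00905384 = 0.0910002
  f_B = C(20,2)·0.28^2·0.72^18 = 190·0.0784·0.00270386 = 0.0402768
Weight by the priors:
  w_A·f_A = 0.41 × 0.0910002 = 0.0373101
  w_B·f_B = 0.59 × 0.0402768 = 0.0237633
Denominator: 0.0373101 + 0.0237633 = 0.0610734
Responsibility of Level B: 0.0237633 / 0.0610734 ≈ 0.3891

0.3891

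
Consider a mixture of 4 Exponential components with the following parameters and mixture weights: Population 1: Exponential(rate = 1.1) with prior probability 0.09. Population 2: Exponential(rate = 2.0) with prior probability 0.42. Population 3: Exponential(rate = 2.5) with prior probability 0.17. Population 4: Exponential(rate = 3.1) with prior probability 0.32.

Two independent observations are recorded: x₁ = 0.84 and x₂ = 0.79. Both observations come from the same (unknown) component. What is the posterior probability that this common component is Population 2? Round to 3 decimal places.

Apply Bayes' rule: the posterior for each component is proportional to its prior times its likelihood at x.
Since both observations come from the same component, the likelihood for component k is f_k(x₁)·f_k(x₂).
  f_1 = [1.1·e^(−1.1·0.84) = 1.1·e^(−0.9240) = 0.436621] × [0.461308] = 0.201417
  f_2 = [2.0·e^(−2.0·0.84) = 2.0·e^(−1.6800) = 0.372748] × [0.41195] = 0.153554
  f_3 = [2.5·e^(−2.5·0.84) = 2.5·e^(−2.1000) = 0.306141] × [0.346903] = 0.106201
  f_4 = [3.1·e^(−3.1·0.84) = 3.1·e^(−2.6040) = 0.229329] × [0.267778] = 0.0614092
Multiply by the mixture weights:
  P(Z=1)·f_1 = 0.09 × 0.201417 = 0.0181275
  P(Z=2)·f_2 = 0.42 × 0.153554 = 0.0644925
  P(Z=3)·f_3 = 0.17 × 0.106201 = 0.0180542
  P(Z=4)·f_4 = 0.32 × 0.0614092 = 0.0196509
Marginal: 0.0181275 + 0.0644925 + 0.0180542 + 0.0196509 = 0.120325
So the posterior for Population 2 is 0.0644925 / 0.120325 ≈ 0.536.

0.536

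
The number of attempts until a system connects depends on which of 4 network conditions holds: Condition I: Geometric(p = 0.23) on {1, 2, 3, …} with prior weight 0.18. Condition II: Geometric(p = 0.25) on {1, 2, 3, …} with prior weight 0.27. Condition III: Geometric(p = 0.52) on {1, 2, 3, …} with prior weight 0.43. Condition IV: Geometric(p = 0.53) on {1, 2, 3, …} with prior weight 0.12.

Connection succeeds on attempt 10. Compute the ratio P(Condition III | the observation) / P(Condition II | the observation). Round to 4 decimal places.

0.0597

Since P(k|x) ∝ π_k f_k(x), the posterior odds are π_i f_i(x) / (π_j f_j(x)).
Geometric probabilities:
  p_I = 0.23·(1−0.23)^9 = 0.23·0.0951517 = 0.0218849
  p_II = 0.25·(1−0.25)^9 = 0.25·0.0750847 = 0.0187712
  p_III = 0.52·(1−0.52)^9 = 0.52·0.00135261 = 0.000703355
  p_IV = 0.53·(1−0.53)^9 = 0.53·0.00111913 = 0.000593139
Posterior odds = (π_III·p_III) / (π_II·p_II) = (0.43·0.000703355) / (0.27·0.0187712) = 0.000302443 / 0.00506822 ≈ 0.0597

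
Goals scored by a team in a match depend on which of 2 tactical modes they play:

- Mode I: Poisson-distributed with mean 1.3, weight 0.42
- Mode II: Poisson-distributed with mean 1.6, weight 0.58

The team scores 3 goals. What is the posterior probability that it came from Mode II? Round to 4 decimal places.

0.6560

P(component k | x) = π_k·f_k(x) / marginal(x), where marginal(x) = Σ_j π_j·f_j(x).
Component likelihoods at x = 3 goals:
  p_I = e^(−1.3)·1.3^3/3! = 0.0997921
  p_II = e^(−1.6)·1.6^3/3! = 0.137828
Weight by the priors:
  π_I·p_I = 0.42 × 0.0997921 = 0.0419127
  π_II·p_II = 0.58 × 0.137828 = 0.0799403
Marginal: 0.0419127 + 0.0799403 = 0.121853
Responsibility of Mode II: 0.0799403 / 0.121853 ≈ 0.6560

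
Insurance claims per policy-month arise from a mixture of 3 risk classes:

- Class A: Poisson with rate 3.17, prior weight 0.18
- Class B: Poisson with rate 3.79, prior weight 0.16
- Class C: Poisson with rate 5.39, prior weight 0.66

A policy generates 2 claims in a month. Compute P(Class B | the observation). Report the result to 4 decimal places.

Apply Bayes' rule: the posterior for each component is proportional to its prior times its likelihood at x.
Poisson probabilities:
  f_A = e^(−3.17)·3.17^2/2! = 0.211045
  f_B = e^(−3.79)·3.79^2/2! = 0.162283
  f_C = e^(−5.39)·5.39^2/2! = 0.0662675
Unnormalised posteriors:
  w_A·f_A = 0.18 × 0.211045 = 0.0379881
  w_B·f_B = 0.16 × 0.162283 = 0.0259652
  w_C·f_C = 0.66 × 0.0662675 = 0.0437365
Denominator: 0.0379881 + 0.0259652 + 0.0437365 = 0.10769
Responsibility of Class B: 0.0259652 / 0.10769 ≈ 0.2411

0.2411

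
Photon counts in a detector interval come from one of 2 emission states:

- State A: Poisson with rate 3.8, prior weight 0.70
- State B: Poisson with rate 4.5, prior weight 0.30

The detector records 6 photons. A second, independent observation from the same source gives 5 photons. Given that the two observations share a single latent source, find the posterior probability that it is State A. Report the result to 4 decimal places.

P(component k | x) = π_k·f_k(x) / marginal(x), where marginal(x) = Σ_j π_j·f_j(x).
Since both observations come from the same component, the likelihood for component k is f_k(x₁)·f_k(x₂).
  L_A = [e^(−3.8)·3.8^6/6! = 0.0935513] × [0.147713] = 0.0138187
  L_B = [e^(−4.5)·4.5^6/6! = 0.12812] × [0.170827] = 0.0218864
Unnormalised posteriors:
  π_A·L_A = 0.70 × 0.0138187 = 0.0096731
  π_B·L_B = 0.30 × 0.0218864 = 0.00656591
Marginal: 0.0096731 + 0.00656591 = 0.016239
P(State A | x) ≈ 0.5957

0.5957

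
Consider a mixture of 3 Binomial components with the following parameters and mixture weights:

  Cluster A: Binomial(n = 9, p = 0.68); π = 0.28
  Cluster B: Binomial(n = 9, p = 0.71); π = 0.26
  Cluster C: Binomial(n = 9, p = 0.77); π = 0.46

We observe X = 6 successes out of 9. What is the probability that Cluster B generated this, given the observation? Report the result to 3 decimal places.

The responsibility of component k is P(Z=k) f_k(x) divided by Σ_j P(Z=j) f_j(x).
Evaluate each component's likelihood at the observed value:
  p_A = 0.272134
  p_B = 0.262436
  p_C = 0.213014
Multiply by the mixture weights:
  P(Z=A)·p_A = 0.28 × 0.272134 = 0.0761975
  P(Z=B)·p_B = 0.26 × 0.262436 = 0.0682334
  P(Z=C)·p_C = 0.46 × 0.213014 = 0.0979862
Evidence: 0.0761975 + 0.0682334 + 0.0979862 = 0.242417
So the posterior for Cluster B is 0.0682334 / 0.242417 ≈ 0.281.

0.281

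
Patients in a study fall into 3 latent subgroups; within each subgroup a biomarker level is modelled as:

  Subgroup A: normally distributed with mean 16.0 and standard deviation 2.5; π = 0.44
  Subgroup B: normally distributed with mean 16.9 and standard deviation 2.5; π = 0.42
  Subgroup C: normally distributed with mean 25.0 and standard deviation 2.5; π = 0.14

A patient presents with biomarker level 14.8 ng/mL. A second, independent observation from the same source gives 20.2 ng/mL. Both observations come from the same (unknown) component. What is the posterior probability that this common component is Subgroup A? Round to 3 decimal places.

By Bayes' theorem, P(k | x) = π_k f_k(x) / Σ_j π_j f_j(x).
Since both observations come from the same component, the likelihood for component k is f_k(x₁)·f_k(x₂).
  p_A = [0.142213] × [0.0389129] = 0.00553392
  p_B = [0.112138] × [0.0667748] = 0.00748796
  p_C = [3.87481e-05] × [0.0252626] = 9.78878e-07
Multiply by the mixture weights:
  π_A·p_A = 0.44 × 0.00553392 = 0.00243493
  π_B·p_B = 0.42 × 0.00748796 = 0.00314494
  π_C·p_C = 0.14 × 9.78878e-07 = 1.37043e-07
Evidence: 0.00243493 + 0.00314494 + 1.37043e-07 = 0.00558001
P(Subgroup A | x) = 0.00243493 / 0.00558001 ≈ 0.436

0.436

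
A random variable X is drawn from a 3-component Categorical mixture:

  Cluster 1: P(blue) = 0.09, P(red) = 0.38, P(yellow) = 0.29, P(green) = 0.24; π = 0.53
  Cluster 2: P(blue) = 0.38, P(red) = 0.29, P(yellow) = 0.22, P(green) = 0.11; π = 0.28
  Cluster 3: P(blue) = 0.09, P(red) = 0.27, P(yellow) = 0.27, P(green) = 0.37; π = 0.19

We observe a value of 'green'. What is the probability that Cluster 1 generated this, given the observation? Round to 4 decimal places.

By Bayes' theorem, P(k | x) = π_k f_k(x) / Σ_j π_j f_j(x).
Evaluate each component's likelihood at the observed value:
  p_1 = 0.24
  p_2 = 0.11
  p_3 = 0.37
Multiply by the mixture weights:
  π_1·p_1 = 0.53 × 0.24 = 0.1272
  π_2·p_2 = 0.28 × 0.11 = 0.0308
  π_3·p_3 = 0.19 × 0.37 = 0.0703
Marginal: 0.1272 + 0.0308 + 0.0703 = 0.2283
So the posterior for Cluster 1 is 0.1272 / 0.2283 ≈ 0.5572.

0.5572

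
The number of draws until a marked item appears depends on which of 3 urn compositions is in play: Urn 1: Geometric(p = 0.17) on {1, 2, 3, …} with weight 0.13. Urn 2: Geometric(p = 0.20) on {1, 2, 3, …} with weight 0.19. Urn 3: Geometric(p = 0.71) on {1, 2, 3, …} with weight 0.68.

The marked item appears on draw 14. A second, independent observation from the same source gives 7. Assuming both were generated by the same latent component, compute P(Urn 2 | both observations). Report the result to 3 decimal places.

Posterior ∝ prior × likelihood, so P(k | x) ∝ P(Z=k) f_k(x); normalise over all components.
Since both observations come from the same component, the likelihood for component k is f_k(x₁)·f_k(x₂).
  p_1 = [0.0150822] × [0.0555799] = 0.000838266
  p_2 = [0.0109951] × [0.0524288] = 0.000576461
  p_3 = [7.28505e-08] × [0.000422325] = 3.07665e-11
Multiply by the mixture weights:
  P(Z=1)·p_1 = 0.13 × 0.000838266 = 0.000108975
  P(Z=2)·p_2 = 0.19 × 0.000576461 = 0.000109528
  P(Z=3)·p_3 = 0.68 × 3.07665e-11 = 2.09212e-11
Normaliser: 0.000108975 + 0.000109528 + 2.09212e-11 = 0.000218502
So the posterior for Urn 2 is 0.000109528 / 0.000218502 ≈ 0.501.

0.501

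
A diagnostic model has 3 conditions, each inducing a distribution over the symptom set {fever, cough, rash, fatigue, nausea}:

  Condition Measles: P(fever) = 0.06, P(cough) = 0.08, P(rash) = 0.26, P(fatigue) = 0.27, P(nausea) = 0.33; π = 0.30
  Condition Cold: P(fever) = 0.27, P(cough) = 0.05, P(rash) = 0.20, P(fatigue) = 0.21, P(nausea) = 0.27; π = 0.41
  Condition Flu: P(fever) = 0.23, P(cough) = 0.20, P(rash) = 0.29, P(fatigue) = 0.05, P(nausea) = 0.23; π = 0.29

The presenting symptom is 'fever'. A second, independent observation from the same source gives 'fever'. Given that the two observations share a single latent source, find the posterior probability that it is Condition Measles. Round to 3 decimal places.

Apply Bayes' rule: the posterior for each component is proportional to its prior times its likelihood at x.
Since both observations come from the same component, the likelihood for component k is f_k(x₁)·f_k(x₂).
  p_Measles = [0.06] × [0.06] = 0.0036
  p_Cold = [0.27] × [0.27] = 0.0729
  p_Flu = [0.23] × [0.23] = 0.0529
Unnormalised posteriors:
  P(Z=Measles)·p_Measles = 0.30 × 0.0036 = 0.00108
  P(Z=Cold)·p_Cold = 0.41 × 0.0729 = 0.029889
  P(Z=Flu)·p_Flu = 0.29 × 0.0529 = 0.015341
Marginal: 0.00108 + 0.029889 + 0.015341 = 0.04631
So the posterior for Condition Measles is 0.00108 / 0.04631 ≈ 0.023.

0.023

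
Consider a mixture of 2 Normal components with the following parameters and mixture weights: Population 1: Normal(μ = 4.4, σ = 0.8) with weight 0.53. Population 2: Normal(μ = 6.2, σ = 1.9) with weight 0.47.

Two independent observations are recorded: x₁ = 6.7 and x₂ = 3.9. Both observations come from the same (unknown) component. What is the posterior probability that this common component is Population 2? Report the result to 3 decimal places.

0.847

Posterior ∝ prior × likelihood, so P(k | x) ∝ w_k f_k(x); normalise over all components.
Since both observations come from the same component, the likelihood for component k is f_k(x₁)·f_k(x₂).
  f_1 = [0.00799765] × [0.410201] = 0.00328065
  f_2 = [0.202824] × [0.100915] = 0.0204679
Multiply by the mixture weights:
  w_1·f_1 = 0.53 × 0.00328065 = 0.00173874
  w_2·f_2 = 0.47 × 0.0204679 = 0.00961991
Denominator: 0.00173874 + 0.00961991 = 0.0113587
P(Population 2 | x) ≈ 0.847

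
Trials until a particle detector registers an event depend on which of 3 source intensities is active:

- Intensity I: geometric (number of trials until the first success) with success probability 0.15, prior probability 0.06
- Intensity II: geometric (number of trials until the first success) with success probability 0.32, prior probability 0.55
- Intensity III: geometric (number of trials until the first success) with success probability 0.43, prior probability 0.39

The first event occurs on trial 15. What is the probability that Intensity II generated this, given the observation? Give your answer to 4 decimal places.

Apply Bayes' rule: the posterior for each component is proportional to its prior times its likelihood at x.
Evaluate each component's likelihood at the observed value:
  L_I = 0.15·(1−0.15)^14 = 0.15·0.10277 = 0.0154155
  L_II = 0.32·(1−0.32)^14 = 0.32·0.00451986 = 0.00144635
  L_III = 0.43·(1−0.43)^14 = 0.43·0.000382162 = 0.00016433
Prior × likelihood for each component:
  w_I·L_I = 0.06 × 0.0154155 = 0.000924927
  w_II·L_II = 0.55 × 0.00144635 = 0.000795495
  w_III·L_III = 0.39 × 0.00016433 = 6.40886e-05
Marginal: 0.000924927 + 0.000795495 + 6.40886e-05 = 0.00178451
P(Intensity II | x) = 0.000795495 / 0.00178451 ≈ 0.4458

0.4458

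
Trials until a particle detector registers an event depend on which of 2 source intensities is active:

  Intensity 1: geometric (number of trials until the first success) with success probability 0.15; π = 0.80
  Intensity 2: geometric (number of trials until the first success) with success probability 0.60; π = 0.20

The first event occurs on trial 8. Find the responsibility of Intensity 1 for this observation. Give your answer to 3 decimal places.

By Bayes' theorem, P(k | x) = P(Z=k) f_k(x) / Σ_j P(Z=j) f_j(x).
Geometric probabilities:
  p_1 = 0.0480866
  p_2 = 0.00098304
Unnormalised posteriors:
  P(Z=1)·p_1 = 0.80 × 0.0480866 = 0.0384693
  P(Z=2)·p_2 = 0.20 × 0.00098304 = 0.000196608
Evidence: 0.0384693 + 0.000196608 = 0.0386659
P(Intensity 1 | x) = 0.0384693 / 0.0386659 ≈ 0.995

0.995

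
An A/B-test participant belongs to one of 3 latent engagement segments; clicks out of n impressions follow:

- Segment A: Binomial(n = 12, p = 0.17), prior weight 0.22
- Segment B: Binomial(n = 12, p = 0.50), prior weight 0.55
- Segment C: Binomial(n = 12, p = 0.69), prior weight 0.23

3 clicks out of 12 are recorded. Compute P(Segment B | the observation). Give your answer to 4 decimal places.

Apply Bayes' rule: the posterior for each component is proportional to its prior times its likelihood at x.
Component likelihoods at x = 3 clicks out of 12:
  L_A = 0.202056
  L_B = 0.0537109
  L_C = 0.00191084
Unnormalised posteriors:
  w_A·L_A = 0.22 × 0.202056 = 0.0444524
  w_B·L_B = 0.55 × 0.0537109 = 0.029541
  w_C·L_C = 0.23 × 0.00191084 = 0.000439494
Denominator: 0.0444524 + 0.029541 + 0.000439494 = 0.0744329
P(Segment B | 3 clicks out of 12) = 0.029541 / 0.0744329 ≈ 0.3969

0.3969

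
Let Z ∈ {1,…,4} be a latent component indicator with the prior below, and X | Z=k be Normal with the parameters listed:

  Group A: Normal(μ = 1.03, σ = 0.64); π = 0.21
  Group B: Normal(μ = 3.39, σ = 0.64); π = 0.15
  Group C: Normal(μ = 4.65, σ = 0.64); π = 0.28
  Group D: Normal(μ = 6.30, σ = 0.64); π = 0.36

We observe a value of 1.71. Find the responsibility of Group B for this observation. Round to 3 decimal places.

0.039

Posterior ∝ prior × likelihood, so P(k | x) ∝ w_k f_k(x); normalise over all components.
Component likelihoods at x = 1.71:
  f_A = (1/(0.64·√(2π)))·exp(−(1.71−1.03)²/(2·0.64²)) = 0.623347·exp(-0.56445) = 0.35448
  f_B = (1/(0.64·√(2π)))·exp(−(1.71−3.39)²/(2·0.64²)) = 0.623347·exp(-3.44531) = 0.0198815
  f_C = (1/(0.64·√(2π)))·exp(−(1.71−4.65)²/(2·0.64²)) = 0.623347·exp(-10.55127) = 1.63069e-05
  f_D = (1/(0.64·√(2π)))·exp(−(1.71−6.30)²/(2·0.64²)) = 0.623347·exp(-25.71790) = 4.2227e-12
Unnormalised posteriors:
  w_A·f_A = 0.21 × 0.35448 = 0.0744407
  w_B·f_B = 0.15 × 0.0198815 = 0.00298223
  w_C·f_C = 0.28 × 1.63069e-05 = 4.56594e-06
  w_D·f_D = 0.36 × 4.2227e-12 = 1.52017e-12
Evidence: 0.0744407 + 0.00298223 + 4.56594e-06 + 1.52017e-12 = 0.0774275
P(Group B | data) ≈ 0.039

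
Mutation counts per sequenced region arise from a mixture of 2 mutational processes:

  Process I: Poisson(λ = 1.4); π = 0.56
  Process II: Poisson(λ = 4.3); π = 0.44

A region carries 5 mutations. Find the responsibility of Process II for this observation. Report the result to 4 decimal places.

The responsibility of component k is w_k f_k(x) divided by Σ_j w_j f_j(x).
Evaluate each component's likelihood at the observed value:
  f_I = 0.0110521
  f_II = 0.166224
Weight by the priors:
  w_I·f_I = 0.56 × 0.0110521 = 0.0061892
  w_II·f_II = 0.44 × 0.166224 = 0.0731387
Denominator: 0.0061892 + 0.0731387 = 0.0793279
P(Process II | the observation) ≈ 0.9220

0.9220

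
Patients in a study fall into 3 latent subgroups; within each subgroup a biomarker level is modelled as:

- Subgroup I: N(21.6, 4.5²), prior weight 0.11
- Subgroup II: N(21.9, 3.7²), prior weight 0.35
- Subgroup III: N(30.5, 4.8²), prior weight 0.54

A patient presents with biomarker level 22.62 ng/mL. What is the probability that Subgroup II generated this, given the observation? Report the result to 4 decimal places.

The responsibility of component k is π_k f_k(x) divided by Σ_j π_j f_j(x).
Component likelihoods at x = 22.62 ng/mL:
  p_I = (1/(4.5·√(2π)))·exp(−(22.62−21.6)²/(2·4.5²)) = 0.088654·exp(-0.02569) = 0.0864054
  p_II = (1/(3.7·√(2π)))·exp(−(22.62−21.9)²/(2·3.7²)) = 0.107822·exp(-0.01893) = 0.1058
  p_III = (1/(4.8·√(2π)))·exp(−(22.62−30.5)²/(2·4.8²)) = 0.083113·exp(-1.34753) = 0.0215994
Prior × likelihood for each component:
  π_I·p_I = 0.11 × 0.0864054 = 0.0095046
  π_II·p_II = 0.35 × 0.1058 = 0.03703
  π_III·p_III = 0.54 × 0.0215994 = 0.0116637
Normaliser: 0.0095046 + 0.03703 + 0.0116637 = 0.0581983
P(Subgroup II | 22.62 ng/mL) ≈ 0.6363

0.6363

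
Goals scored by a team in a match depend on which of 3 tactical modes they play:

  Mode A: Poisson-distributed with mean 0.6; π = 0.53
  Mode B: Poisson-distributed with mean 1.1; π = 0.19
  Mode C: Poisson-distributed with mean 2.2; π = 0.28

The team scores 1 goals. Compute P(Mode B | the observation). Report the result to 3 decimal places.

0.223

The responsibility of component k is w_k f_k(x) divided by Σ_j w_j f_j(x).
Component likelihoods at x = 1 goals:
  L_A = 0.329287
  L_B = 0.366158
  L_C = 0.243767
Multiply by the mixture weights:
  w_A·L_A = 0.53 × 0.329287 = 0.174522
  w_B·L_B = 0.19 × 0.366158 = 0.0695701
  w_C·L_C = 0.28 × 0.243767 = 0.0682547
Evidence: 0.174522 + 0.0695701 + 0.0682547 = 0.312347
Responsibility of Mode B: 0.0695701 / 0.312347 ≈ 0.223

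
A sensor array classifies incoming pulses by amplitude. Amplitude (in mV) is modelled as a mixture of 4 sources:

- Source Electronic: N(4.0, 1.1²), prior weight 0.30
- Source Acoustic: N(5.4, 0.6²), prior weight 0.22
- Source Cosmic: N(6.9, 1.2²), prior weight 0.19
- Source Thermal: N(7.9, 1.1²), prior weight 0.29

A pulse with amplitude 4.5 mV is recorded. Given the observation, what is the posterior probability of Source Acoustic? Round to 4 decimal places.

Apply Bayes' rule: the posterior for each component is proportional to its prior times its likelihood at x.
Evaluate each component's likelihood at the observed value:
  L_Electronic = (1/(1.1·√(2π)))·exp(−(4.5−4.0)²/(2·1.1²)) = 0.362675·exp(-0.10331) = 0.327079
  L_Acoustic = (1/(0.6·√(2π)))·exp(−(4.5−5.4)²/(2·0.6²)) = 0.664904·exp(-1.12500) = 0.215863
  L_Cosmic = (1/(1.2·√(2π)))·exp(−(4.5−6.9)²/(2·1.2²)) = 0.332452·exp(-2.00000) = 0.0449925
  L_Thermal = (1/(1.1·√(2π)))·exp(−(4.5−7.9)²/(2·1.1²)) = 0.362675·exp(-4.77686) = 0.0030546
Prior × likelihood for each component:
  w_Electronic·L_Electronic = 0.30 × 0.327079 = 0.0981236
  w_Acoustic·L_Acoustic = 0.22 × 0.215863 = 0.0474898
  w_Cosmic·L_Cosmic = 0.19 × 0.0449925 = 0.00854857
  w_Thermal·L_Thermal = 0.29 × 0.0030546 = 0.000885833
Normaliser: 0.0981236 + 0.0474898 + 0.00854857 + 0.000885833 = 0.155048
Responsibility of Source Acoustic: 0.0474898 / 0.155048 ≈ 0.3063

0.3063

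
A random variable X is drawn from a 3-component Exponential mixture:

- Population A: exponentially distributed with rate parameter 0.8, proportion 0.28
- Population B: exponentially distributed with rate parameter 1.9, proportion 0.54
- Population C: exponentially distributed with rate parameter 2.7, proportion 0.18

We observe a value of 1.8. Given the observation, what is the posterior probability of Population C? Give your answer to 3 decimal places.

Posterior ∝ prior × likelihood, so P(k | x) ∝ π_k f_k(x); normalise over all components.
Component likelihoods at x = 1.8:
  L_A = 0.8·e^(−0.8·1.8) = 0.8·e^(−1.4400) = 0.189542
  L_B = 1.9·e^(−1.9·1.8) = 1.9·e^(−3.4200) = 0.0621536
  L_C = 2.7·e^(−2.7·1.8) = 2.7·e^(−4.8600) = 0.0209263
Weight by the priors:
  π_A·L_A = 0.28 × 0.189542 = 0.0530718
  π_B·L_B = 0.54 × 0.0621536 = 0.033563
  π_C·L_C = 0.18 × 0.0209263 = 0.00376674
Marginal: 0.0530718 + 0.033563 + 0.00376674 = 0.0904015
P(Population C | data) = 0.00376674 / 0.0904015 ≈ 0.042

0.042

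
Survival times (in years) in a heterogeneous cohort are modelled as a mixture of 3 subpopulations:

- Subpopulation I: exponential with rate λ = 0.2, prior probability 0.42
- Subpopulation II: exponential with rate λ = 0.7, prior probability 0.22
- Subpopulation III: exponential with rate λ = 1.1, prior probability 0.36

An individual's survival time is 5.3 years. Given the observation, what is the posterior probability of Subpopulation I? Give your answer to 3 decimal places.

The responsibility of component k is π_k f_k(x) divided by Σ_j π_j f_j(x).
Evaluate each component's likelihood at the observed value:
  L_I = 0.2·e^(−0.2·5.3) = 0.2·e^(−1.0600) = 0.0692912
  L_II = 0.7·e^(−0.7·5.3) = 0.7·e^(−3.7100) = 0.0171343
  L_III = 1.1·e^(−1.1·5.3) = 1.1·e^(−5.8300) = 0.00323188
Multiply by the mixture weights:
  π_I·L_I = 0.42 × 0.0692912 = 0.0291023
  π_II·L_II = 0.22 × 0.0171343 = 0.00376954
  π_III·L_III = 0.36 × 0.00323188 = 0.00116348
Evidence: 0.0291023 + 0.00376954 + 0.00116348 = 0.0340353
Responsibility of Subpopulation I: 0.0291023 / 0.0340353 ≈ 0.855

0.855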